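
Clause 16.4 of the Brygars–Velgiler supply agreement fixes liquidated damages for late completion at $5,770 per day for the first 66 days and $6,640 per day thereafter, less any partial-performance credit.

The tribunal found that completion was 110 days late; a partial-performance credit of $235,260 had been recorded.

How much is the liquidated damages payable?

First 66 days: 66 × $5,770 = $380,820
Remaining days: (110 − 66) × $6,640 = $292,160
Accrued per-day damages: $380,820 + $292,160 = $672,980
Less partial-performance credit: $672,980 − $235,260 = $437,720

$437,720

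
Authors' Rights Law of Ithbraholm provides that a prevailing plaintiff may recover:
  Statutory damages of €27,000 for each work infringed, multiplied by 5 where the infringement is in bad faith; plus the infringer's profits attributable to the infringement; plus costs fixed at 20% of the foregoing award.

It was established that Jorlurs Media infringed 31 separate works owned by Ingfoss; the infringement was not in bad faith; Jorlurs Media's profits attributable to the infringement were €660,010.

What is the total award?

Statutory damages: 31 × €27,000 = €837,000
Infringement not in bad faith: no ×5 enhancement.
Combined award: €837,000 + €660,010 = €1,497,010
Costs: 20% of €1,497,010 = €299,402
Award plus costs: €1,497,010 + €299,402 = €1,796,412

Award: €1,796,412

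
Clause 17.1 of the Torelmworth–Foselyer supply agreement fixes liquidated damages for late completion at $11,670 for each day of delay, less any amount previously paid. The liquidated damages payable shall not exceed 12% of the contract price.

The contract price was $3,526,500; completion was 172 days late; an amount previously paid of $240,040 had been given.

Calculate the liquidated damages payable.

Per-day damages: 172 × $11,670 = $2,007,240
Less amount previously paid: $2,007,240 − $240,040 = $1,767,200
Cap: 12% of $3,526,500 = $423,180
Cap at $423,180: $1,767,200 exceeds the cap → $423,180

$423,180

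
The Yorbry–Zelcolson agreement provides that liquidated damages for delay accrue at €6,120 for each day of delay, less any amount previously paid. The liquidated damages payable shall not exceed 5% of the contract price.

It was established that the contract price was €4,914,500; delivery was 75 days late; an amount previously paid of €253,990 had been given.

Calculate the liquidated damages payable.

Per-day damages: 75 × €6,120 = €459,000
Less amount previously paid: €459,000 − €253,990 = €205,010
Cap: 5% of €4,914,500 = €245,725
Cap at €245,725: €205,010 is within the cap, no reduction.

€205,010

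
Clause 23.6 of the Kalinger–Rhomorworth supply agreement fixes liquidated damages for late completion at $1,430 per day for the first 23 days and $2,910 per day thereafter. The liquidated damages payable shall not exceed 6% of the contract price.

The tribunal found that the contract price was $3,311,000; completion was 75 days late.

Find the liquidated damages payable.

First 23 days: 23 × $1,430 = $32,890
Remaining days: (75 − 23) × $2,910 = $151,320
Accrued per-day damages: $32,890 + $151,320 = $184,210
Cap: 6% of $3,311,000 = $198,660
Cap at $198,660: $184,210 is within the cap, no reduction.

Liquidated damages: $184,210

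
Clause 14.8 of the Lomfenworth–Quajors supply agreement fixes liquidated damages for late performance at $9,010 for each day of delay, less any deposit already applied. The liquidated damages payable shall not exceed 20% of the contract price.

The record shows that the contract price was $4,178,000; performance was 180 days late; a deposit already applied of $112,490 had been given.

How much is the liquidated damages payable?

$835,600

Per-day damages: 180 × $9,010 = $1,621,800
Less deposit already applied: $1,621,800 − $112,490 = $1,509,310
Cap: 20% of $4,178,000 = $835,600
Cap at $835,600: $1,509,310 exceeds the cap → $835,600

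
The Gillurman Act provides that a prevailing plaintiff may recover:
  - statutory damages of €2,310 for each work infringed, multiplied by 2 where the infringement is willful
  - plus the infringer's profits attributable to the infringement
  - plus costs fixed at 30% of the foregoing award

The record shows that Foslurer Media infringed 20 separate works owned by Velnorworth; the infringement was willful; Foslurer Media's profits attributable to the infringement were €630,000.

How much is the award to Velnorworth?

€939,120

Statutory damages: 20 × €2,310 = €46,200
Doubled: 2 × €46,200 = €92,400
Combined award: €92,400 + €630,000 = €722,400
Costs: 30% of €722,400 = €216,720
Award plus costs: €722,400 + €216,720 = €939,120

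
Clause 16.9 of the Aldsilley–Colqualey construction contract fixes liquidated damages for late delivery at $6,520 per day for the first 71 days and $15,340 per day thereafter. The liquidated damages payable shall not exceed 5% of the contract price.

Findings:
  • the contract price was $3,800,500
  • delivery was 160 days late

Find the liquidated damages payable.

First 71 days: 71 × $6,520 = $462,920
Remaining days: (160 − 71) × $15,340 = $1,365,260
Accrued per-day damages: $462,920 + $1,365,260 = $1,828,180
Cap: 5% of $3,800,500 = $190,025
Cap at $190,025: $1,828,180 exceeds the cap → $190,025

$190,025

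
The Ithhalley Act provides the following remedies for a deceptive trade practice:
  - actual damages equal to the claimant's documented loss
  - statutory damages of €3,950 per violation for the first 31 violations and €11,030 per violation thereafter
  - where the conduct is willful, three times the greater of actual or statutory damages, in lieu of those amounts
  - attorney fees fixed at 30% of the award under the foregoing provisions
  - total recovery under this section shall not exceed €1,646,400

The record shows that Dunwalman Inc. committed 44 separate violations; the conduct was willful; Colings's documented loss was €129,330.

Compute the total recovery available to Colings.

First 31 violations: 31 × €3,950 = €122,450
Remaining violations: (44 − 31) × €11,030 = €143,390
Statutory damages: €122,450 + €143,390 = €265,840
Greater of actual damages (€129,330) or statutory damages (€265,840): €265,840
Trebled: 3 × €265,840 = €797,520
Attorney fees: 30% of €797,520 = €239,256
Total before cap: €797,520 + €239,256 = €1,036,776
Cap at €1,646,400: €1,036,776 is within the cap, no reduction.

€1,036,776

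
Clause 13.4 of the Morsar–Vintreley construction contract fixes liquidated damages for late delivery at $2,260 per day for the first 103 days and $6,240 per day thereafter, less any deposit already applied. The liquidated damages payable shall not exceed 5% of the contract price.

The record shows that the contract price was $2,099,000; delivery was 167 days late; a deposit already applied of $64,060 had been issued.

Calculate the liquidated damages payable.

First 103 days: 103 × $2,260 = $232,780
Remaining days: (167 − 103) × $6,240 = $399,360
Accrued per-day damages: $232,780 + $399,360 = $632,140
Less deposit already applied: $632,140 − $64,060 = $568,080
Cap: 5% of $2,099,000 = $104,950
Cap at $104,950: $568,080 exceeds the cap → $104,950

$104,950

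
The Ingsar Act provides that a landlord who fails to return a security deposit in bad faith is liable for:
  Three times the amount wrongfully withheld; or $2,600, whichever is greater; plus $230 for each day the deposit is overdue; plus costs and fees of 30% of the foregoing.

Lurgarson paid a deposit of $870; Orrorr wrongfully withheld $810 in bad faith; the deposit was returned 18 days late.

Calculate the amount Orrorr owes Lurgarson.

Trebled: 3 × $810 = $2,430
Minimum $2,600: $2,430 is below the minimum → $2,600
Late-return penalty: 18 × $230 = $4,140
Damages plus late penalty: $2,600 + $4,140 = $6,740
Costs and fees: 30% of $6,740 = $2,022
Total recovery: $6,740 + $2,022 = $8,762

$8,762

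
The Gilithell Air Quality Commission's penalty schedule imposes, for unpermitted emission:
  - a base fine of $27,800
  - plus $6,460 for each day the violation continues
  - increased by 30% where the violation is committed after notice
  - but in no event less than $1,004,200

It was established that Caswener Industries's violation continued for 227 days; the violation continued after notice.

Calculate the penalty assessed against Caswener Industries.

$1,942,486

Per-day component: 227 × $6,460 = $1,466,420
Base plus per-day: $27,800 + $1,466,420 = $1,494,220
Enhancement: 30% of $1,494,220 = $448,266
Enhanced fine: $1,494,220 + $448,266 = $1,942,486
Minimum $1,004,200: $1,942,486 meets the minimum, no increase.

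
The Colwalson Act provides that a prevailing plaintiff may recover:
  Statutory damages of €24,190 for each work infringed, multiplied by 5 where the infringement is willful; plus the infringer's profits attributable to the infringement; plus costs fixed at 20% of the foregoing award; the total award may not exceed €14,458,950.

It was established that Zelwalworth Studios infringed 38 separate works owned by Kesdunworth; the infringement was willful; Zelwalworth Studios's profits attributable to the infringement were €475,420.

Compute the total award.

Award: €6,085,824

Statutory damages: 38 × €24,190 = €919,220
Multiplied by 5: 5 × €919,220 = €4,596,100
Combined award: €4,596,100 + €475,420 = €5,071,520
Costs: 20% of €5,071,520 = €1,014,304
Award plus costs: €5,071,520 + €1,014,304 = €6,085,824
Cap at €14,458,950: €6,085,824 is within the cap, no reduction.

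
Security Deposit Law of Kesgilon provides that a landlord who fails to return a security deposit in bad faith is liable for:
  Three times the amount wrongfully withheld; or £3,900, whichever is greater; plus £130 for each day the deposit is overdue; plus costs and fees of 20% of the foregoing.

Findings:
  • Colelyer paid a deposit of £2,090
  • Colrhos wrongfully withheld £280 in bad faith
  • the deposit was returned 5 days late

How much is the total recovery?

Recovery: £5,460

Trebled: 3 × £280 = £840
Minimum £3,900: £840 is below the minimum → £3,900
Late-return penalty: 5 × £130 = £650
Damages plus late penalty: £3,900 + £650 = £4,550
Costs and fees: 20% of £4,550 = £910
Total recovery: £4,550 + £910 = £5,460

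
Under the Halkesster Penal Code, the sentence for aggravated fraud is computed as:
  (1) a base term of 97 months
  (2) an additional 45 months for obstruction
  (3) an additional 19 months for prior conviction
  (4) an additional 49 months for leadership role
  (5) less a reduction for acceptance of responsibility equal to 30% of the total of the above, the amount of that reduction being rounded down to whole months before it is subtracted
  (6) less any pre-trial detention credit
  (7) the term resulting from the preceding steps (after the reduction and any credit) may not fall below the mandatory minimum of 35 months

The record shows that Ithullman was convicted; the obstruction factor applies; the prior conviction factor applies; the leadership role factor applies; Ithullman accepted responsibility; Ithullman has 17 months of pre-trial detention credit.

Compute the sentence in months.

130 months

Obstruction enhancement: +45 months
Prior conviction enhancement: +19 months
Leadership role enhancement: +49 months
Adjusted term: 97 months + 45 months + 19 months + 49 months = 210 months
Acceptance of responsibility reduction: 30% of 210 months = 63 months (rounded down)
After reduction: 210 − 63 = 147 months
Less pre-trial detention credit: 147 months − 17 months = 130 months
Minimum 35 months: 130 months meets the minimum, no increase.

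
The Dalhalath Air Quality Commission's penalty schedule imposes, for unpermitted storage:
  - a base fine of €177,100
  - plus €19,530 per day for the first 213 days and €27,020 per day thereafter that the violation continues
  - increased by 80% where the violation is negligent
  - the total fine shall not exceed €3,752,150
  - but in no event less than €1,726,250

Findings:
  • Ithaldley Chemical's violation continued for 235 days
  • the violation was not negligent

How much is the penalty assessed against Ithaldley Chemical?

€3,752,150

First 213 days: 213 × €19,530 = €4,159,890
Remaining days: (235 − 213) × €27,020 = €594,440
Per-day component: €4,159,890 + €594,440 = €4,754,330
Base plus per-day: €177,100 + €4,754,330 = €4,931,430
The violation was not negligent: no 80% increase.
Cap at €3,752,150: €4,931,430 exceeds the cap → €3,752,150
Minimum €1,726,250: €3,752,150 meets the minimum, no increase.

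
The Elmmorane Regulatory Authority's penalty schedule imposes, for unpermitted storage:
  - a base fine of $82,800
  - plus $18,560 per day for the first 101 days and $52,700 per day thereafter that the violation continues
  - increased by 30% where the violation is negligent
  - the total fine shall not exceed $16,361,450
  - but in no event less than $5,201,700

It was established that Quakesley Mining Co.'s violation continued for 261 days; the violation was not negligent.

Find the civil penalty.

$10,389,360

First 101 days: 101 × $18,560 = $1,874,560
Remaining days: (261 − 101) × $52,700 = $8,432,000
Per-day component: $1,874,560 + $8,432,000 = $10,306,560
Base plus per-day: $82,800 + $10,306,560 = $10,389,360
The violation was not negligent: no 30% increase.
Cap at $16,361,450: $10,389,360 is within the cap, no reduction.
Minimum $5,201,700: $10,389,360 meets the minimum, no increase.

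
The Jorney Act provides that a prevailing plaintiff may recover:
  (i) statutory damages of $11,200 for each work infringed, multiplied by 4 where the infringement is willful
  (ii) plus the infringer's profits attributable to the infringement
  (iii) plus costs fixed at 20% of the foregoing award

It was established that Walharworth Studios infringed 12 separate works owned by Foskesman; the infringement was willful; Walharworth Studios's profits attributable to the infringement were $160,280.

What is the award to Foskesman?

Statutory damages: 12 × $11,200 = $134,400
Multiplied by 4: 4 × $134,400 = $537,600
Combined award: $537,600 + $160,280 = $697,880
Costs: 20% of $697,880 = $139,576
Award plus costs: $697,880 + $139,576 = $837,456

Award: $837,456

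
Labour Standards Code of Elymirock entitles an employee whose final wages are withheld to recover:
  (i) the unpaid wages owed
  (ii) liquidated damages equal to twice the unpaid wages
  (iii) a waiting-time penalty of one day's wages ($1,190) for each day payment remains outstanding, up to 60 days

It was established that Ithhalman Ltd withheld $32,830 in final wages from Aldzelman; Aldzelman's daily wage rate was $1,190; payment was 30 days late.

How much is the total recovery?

$134,190

Doubled: 2 × $32,830 = $65,660
Penalty days: min(30, 60) = 30
Waiting-time penalty: 30 × $1,190 = $35,700
Total award: $32,830 + $65,660 + $35,700 = $134,190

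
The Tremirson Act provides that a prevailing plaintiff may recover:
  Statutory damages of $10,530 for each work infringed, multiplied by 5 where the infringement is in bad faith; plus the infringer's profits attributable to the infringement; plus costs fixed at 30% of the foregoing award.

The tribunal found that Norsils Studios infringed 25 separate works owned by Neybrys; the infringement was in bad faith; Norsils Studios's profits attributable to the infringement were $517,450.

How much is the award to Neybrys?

Award: $2,383,810

Statutory damages: 25 × $10,530 = $263,250
Multiplied by 5: 5 × $263,250 = $1,316,250
Combined award: $1,316,250 + $517,450 = $1,833,700
Costs: 30% of $1,833,700 = $550,110
Award plus costs: $1,833,700 + $550,110 = $2,383,810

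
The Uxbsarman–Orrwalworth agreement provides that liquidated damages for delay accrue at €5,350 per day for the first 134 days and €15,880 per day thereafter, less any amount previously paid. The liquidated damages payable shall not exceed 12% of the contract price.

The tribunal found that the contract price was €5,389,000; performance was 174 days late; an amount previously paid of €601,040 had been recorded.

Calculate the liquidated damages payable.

€646,680

First 134 days: 134 × €5,350 = €716,900
Remaining days: (174 − 134) × €15,880 = €635,200
Accrued per-day damages: €716,900 + €635,200 = €1,352,100
Less amount previously paid: €1,352,100 − €601,040 = €751,060
Cap: 12% of €5,389,000 = €646,680
Cap at €646,680: €751,060 exceeds the cap → €646,680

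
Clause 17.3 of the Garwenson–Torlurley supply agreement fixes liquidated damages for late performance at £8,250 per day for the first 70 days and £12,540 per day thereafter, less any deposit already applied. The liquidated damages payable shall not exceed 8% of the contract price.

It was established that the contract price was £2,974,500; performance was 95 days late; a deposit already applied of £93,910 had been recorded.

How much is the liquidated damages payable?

Liquidated damages: £237,960

First 70 days: 70 × £8,250 = £577,500
Remaining days: (95 − 70) × £12,540 = £313,500
Accrued per-day damages: £577,500 + £313,500 = £891,000
Less deposit already applied: £891,000 − £93,910 = £797,090
Cap: 8% of £2,974,500 = £237,960
Cap at £237,960: £797,090 exceeds the cap → £237,960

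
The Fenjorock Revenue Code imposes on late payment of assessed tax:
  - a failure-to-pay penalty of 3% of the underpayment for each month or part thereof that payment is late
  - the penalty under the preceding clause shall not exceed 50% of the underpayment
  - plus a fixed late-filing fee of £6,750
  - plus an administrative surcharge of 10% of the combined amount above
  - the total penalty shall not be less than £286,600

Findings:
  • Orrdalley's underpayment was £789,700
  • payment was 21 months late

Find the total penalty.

£441,760

Accrued rate: 3% × 21 = 63%, capped at 50% → 50%
Failure-to-pay penalty: 50% of £789,700 = £394,850
Penalty before surcharge: £394,850 + £6,750 = £401,600
Administrative surcharge: 10% of £401,600 = £40,160
Total penalty: £401,600 + £40,160 = £441,760
Minimum £286,600: £441,760 meets the minimum, no increase.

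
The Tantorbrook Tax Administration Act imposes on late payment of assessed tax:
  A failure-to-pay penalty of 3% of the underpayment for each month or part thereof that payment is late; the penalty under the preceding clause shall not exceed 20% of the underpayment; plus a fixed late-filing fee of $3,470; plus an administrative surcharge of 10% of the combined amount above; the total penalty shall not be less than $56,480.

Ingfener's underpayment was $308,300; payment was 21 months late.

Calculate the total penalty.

Accrued rate: 3% × 21 = 63%, capped at 20% → 20%
Failure-to-pay penalty: 20% of $308,300 = $61,660
Penalty before surcharge: $61,660 + $3,470 = $65,130
Administrative surcharge: 10% of $65,130 = $6,513
Total penalty: $65,130 + $6,513 = $71,643
Minimum $56,480: $71,643 meets the minimum, no increase.

$71,643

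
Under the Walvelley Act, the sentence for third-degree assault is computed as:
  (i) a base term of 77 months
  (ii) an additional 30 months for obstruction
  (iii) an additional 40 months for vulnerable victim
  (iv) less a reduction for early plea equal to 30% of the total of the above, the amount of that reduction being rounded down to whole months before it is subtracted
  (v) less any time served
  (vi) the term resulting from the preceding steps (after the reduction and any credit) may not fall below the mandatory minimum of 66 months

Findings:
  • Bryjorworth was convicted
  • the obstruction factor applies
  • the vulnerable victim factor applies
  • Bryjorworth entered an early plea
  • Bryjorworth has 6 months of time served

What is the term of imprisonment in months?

97 months

Obstruction enhancement: +30 months
Vulnerable victim enhancement: +40 months
Adjusted term: 77 months + 30 months + 40 months = 147 months
Early plea reduction: 30% of 147 months = 44 months (rounded down)
After reduction: 147 − 44 = 103 months
Less time served: 103 months − 6 months = 97 months
Minimum 66 months: 97 months meets the minimum, no increase.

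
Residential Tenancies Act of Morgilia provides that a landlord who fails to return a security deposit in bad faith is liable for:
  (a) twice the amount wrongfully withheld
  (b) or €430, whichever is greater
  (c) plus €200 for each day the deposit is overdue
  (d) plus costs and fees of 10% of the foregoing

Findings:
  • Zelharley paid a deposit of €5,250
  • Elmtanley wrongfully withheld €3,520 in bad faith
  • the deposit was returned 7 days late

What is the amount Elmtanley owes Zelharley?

Doubled: 2 × €3,520 = €7,040
Minimum €430: €7,040 meets the minimum, no increase.
Late-return penalty: 7 × €200 = €1,400
Damages plus late penalty: €7,040 + €1,400 = €8,440
Costs and fees: 10% of €8,440 = €844
Total recovery: €8,440 + €844 = €9,284

€9,284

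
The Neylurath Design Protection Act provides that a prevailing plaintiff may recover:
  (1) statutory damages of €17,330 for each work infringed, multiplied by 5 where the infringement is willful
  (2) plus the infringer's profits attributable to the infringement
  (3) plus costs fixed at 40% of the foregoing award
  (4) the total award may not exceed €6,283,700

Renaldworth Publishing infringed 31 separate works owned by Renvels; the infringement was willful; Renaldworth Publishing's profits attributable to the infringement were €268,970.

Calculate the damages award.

Statutory damages: 31 × €17,330 = €537,230
Multiplied by 5: 5 × €537,230 = €2,686,150
Combined award: €2,686,150 + €268,970 = €2,955,120
Costs: 40% of €2,955,120 = €1,182,048
Award plus costs: €2,955,120 + €1,182,048 = €4,137,168
Cap at €6,283,700: €4,137,168 is within the cap, no reduction.

Award: €4,137,168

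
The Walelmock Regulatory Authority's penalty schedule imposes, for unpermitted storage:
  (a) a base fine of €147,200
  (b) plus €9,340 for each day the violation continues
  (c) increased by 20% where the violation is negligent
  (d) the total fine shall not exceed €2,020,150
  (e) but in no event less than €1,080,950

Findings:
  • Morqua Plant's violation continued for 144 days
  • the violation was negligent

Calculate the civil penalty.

Per-day component: 144 × €9,340 = €1,344,960
Base plus per-day: €147,200 + €1,344,960 = €1,492,160
Enhancement: 20% of €1,492,160 = €298,432
Enhanced fine: €1,492,160 + €298,432 = €1,790,592
Cap at €2,020,150: €1,790,592 is within the cap, no reduction.
Minimum €1,080,950: €1,790,592 meets the minimum, no increase.

€1,790,592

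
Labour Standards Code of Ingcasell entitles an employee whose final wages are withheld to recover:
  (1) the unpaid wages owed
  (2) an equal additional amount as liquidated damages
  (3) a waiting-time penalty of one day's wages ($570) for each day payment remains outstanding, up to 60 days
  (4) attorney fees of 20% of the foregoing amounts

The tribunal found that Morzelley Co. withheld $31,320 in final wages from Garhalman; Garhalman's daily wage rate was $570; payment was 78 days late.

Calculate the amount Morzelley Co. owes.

Liquidated damages (equal amount): $31,320
Penalty days: min(78, 60) = 60
Waiting-time penalty: 60 × $570 = $34,200
Subtotal: $31,320 + $31,320 + $34,200 = $96,840
Attorney fees: 20% of $96,840 = $19,368
Total award: $96,840 + $19,368 = $116,208

$116,208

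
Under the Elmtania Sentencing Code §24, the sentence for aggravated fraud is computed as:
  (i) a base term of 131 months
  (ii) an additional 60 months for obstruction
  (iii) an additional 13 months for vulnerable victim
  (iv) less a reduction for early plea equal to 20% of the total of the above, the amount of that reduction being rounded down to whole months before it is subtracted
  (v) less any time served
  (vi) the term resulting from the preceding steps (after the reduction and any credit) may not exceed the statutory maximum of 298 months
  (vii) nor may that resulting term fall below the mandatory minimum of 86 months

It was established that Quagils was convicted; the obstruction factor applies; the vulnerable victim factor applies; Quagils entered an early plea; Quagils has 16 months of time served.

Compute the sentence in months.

Obstruction enhancement: +60 months
Vulnerable victim enhancement: +13 months
Adjusted term: 131 months + 60 months + 13 months = 204 months
Early plea reduction: 20% of 204 months = 40 months (rounded down)
After reduction: 204 − 40 = 164 months
Less time served: 164 months − 16 months = 148 months
Cap at 298 months: 148 months is within the cap, no reduction.
Minimum 86 months: 148 months meets the minimum, no increase.

148 months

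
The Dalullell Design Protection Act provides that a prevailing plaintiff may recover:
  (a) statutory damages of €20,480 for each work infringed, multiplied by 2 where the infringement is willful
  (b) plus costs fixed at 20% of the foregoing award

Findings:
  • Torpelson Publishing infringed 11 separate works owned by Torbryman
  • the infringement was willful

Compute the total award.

Statutory damages: 11 × €20,480 = €225,280
Doubled: 2 × €225,280 = €450,560
Costs: 20% of €450,560 = €90,112
Award plus costs: €450,560 + €90,112 = €540,672

Award: €540,672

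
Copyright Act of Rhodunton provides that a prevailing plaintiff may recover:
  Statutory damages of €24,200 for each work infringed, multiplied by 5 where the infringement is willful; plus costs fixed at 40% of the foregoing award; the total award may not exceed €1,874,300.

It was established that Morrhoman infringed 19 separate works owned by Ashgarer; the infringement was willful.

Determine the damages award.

Award: €1,874,300

Statutory damages: 19 × €24,200 = €459,800
Multiplied by 5: 5 × €459,800 = €2,299,000
Costs: 40% of €2,299,000 = €919,600
Award plus costs: €2,299,000 + €919,600 = €3,218,600
Cap at €1,874,300: €3,218,600 exceeds the cap → €1,874,300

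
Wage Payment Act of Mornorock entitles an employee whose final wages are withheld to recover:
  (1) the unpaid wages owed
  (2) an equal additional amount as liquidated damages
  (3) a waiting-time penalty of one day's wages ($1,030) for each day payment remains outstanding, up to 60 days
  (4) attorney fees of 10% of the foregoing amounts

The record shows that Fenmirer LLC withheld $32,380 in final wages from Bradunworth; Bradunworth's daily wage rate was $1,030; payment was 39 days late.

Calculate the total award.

Liquidated damages (equal amount): $32,380
Penalty days: min(39, 60) = 39
Waiting-time penalty: 39 × $1,030 = $40,170
Subtotal: $32,380 + $32,380 + $40,170 = $104,930
Attorney fees: 10% of $104,930 = $10,493
Total award: $104,930 + $10,493 = $115,423

$115,423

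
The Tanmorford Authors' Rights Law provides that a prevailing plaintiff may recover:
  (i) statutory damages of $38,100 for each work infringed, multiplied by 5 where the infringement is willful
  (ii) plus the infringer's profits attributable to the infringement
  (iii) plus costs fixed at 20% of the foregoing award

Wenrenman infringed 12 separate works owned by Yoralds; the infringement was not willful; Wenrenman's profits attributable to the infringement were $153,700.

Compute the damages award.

$733,080

Statutory damages: 12 × $38,100 = $457,200
Infringement not willful: no ×5 enhancement.
Combined award: $457,200 + $153,700 = $610,900
Costs: 20% of $610,900 = $122,180
Award plus costs: $610,900 + $122,180 = $733,080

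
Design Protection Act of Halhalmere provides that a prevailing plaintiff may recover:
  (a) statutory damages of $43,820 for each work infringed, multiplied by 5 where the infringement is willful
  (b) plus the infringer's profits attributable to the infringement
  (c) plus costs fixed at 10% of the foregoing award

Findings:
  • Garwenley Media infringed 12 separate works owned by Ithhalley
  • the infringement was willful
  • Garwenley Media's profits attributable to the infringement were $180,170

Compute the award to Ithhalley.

Statutory damages: 12 × $43,820 = $525,840
Multiplied by 5: 5 × $525,840 = $2,629,200
Combined award: $2,629,200 + $180,170 = $2,809,370
Costs: 10% of $2,809,370 = $280,937
Award plus costs: $2,809,370 + $280,937 = $3,090,307

Award: $3,090,307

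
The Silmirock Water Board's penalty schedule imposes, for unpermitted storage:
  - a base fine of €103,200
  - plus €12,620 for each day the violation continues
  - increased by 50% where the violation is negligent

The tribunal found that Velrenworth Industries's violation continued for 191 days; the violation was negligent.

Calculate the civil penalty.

€3,770,430

Per-day component: 191 × €12,620 = €2,410,420
Base plus per-day: €103,200 + €2,410,420 = €2,513,620
Enhancement: 50% of €2,513,620 = €1,256,810
Enhanced fine: €2,513,620 + €1,256,810 = €3,770,430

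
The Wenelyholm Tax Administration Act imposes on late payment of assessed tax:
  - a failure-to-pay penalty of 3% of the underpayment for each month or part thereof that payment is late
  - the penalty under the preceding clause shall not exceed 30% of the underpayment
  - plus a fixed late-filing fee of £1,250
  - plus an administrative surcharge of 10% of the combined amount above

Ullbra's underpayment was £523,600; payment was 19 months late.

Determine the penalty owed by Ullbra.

Penalty: £174,163

Accrued rate: 3% × 19 = 57%, capped at 30% → 30%
Failure-to-pay penalty: 30% of £523,600 = £157,080
Penalty before surcharge: £157,080 + £1,250 = £158,330
Administrative surcharge: 10% of £158,330 = £15,833
Total penalty: £158,330 + £15,833 = £174,163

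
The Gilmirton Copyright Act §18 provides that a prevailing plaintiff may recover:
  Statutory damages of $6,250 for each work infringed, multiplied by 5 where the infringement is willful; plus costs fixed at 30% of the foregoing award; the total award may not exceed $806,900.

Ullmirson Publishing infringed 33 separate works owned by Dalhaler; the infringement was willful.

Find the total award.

Statutory damages: 33 × $6,250 = $206,250
Multiplied by 5: 5 × $206,250 = $1,031,250
Costs: 30% of $1,031,250 = $309,375
Award plus costs: $1,031,250 + $309,375 = $1,340,625
Cap at $806,900: $1,340,625 exceeds the cap → $806,900

Award: $806,900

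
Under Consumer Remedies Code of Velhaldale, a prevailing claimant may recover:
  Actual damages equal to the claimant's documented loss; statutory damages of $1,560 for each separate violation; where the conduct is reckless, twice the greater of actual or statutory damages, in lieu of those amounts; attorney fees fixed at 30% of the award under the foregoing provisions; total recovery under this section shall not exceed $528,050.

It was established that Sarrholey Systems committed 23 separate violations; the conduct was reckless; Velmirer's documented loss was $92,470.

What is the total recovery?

Statutory damages: 23 × $1,560 = $35,880
Greater of actual damages ($92,470) or statutory damages ($35,880): $92,470
Doubled: 2 × $92,470 = $184,940
Attorney fees: 30% of $184,940 = $55,482
Total before cap: $184,940 + $55,482 = $240,422
Cap at $528,050: $240,422 is within the cap, no reduction.

$240,422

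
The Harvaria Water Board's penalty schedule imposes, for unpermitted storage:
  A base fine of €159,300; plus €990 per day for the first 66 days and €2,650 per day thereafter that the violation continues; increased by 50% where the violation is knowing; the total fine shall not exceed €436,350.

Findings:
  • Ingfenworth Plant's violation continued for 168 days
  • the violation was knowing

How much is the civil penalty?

€436,350

First 66 days: 66 × €990 = €65,340
Remaining days: (168 − 66) × €2,650 = €270,300
Per-day component: €65,340 + €270,300 = €335,640
Base plus per-day: €159,300 + €335,640 = €494,940
Enhancement: 50% of €494,940 = €247,470
Enhanced fine: €494,940 + €247,470 = €742,410
Cap at €436,350: €742,410 exceeds the cap → €436,350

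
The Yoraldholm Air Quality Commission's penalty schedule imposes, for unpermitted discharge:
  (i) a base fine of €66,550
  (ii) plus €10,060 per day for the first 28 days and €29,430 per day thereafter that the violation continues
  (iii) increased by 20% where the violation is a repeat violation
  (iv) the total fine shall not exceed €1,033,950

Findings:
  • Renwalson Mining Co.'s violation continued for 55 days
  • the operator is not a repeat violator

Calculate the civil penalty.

€1,033,950

First 28 days: 28 × €10,060 = €281,680
Remaining days: (55 − 28) × €29,430 = €794,610
Per-day component: €281,680 + €794,610 = €1,076,290
Base plus per-day: €66,550 + €1,076,290 = €1,142,840
The operator is not a repeat violator: no 20% increase.
Cap at €1,033,950: €1,142,840 exceeds the cap → €1,033,950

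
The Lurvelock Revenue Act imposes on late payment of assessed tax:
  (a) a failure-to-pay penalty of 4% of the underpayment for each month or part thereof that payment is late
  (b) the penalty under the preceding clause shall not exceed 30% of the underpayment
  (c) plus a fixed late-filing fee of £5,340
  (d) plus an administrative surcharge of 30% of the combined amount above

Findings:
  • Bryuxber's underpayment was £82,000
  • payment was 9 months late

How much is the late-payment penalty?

Accrued rate: 4% × 9 = 36%, capped at 30% → 30%
Failure-to-pay penalty: 30% of £82,000 = £24,600
Penalty before surcharge: £24,600 + £5,340 = £29,940
Administrative surcharge: 30% of £29,940 = £8,982
Total penalty: £29,940 + £8,982 = £38,922

£38,922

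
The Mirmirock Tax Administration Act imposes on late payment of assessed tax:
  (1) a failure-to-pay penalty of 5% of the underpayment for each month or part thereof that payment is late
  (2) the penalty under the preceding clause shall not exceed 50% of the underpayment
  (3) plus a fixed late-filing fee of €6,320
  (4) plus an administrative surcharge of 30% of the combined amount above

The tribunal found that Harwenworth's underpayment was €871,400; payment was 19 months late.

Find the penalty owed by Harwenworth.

Penalty: €574,626

Accrued rate: 5% × 19 = 95%, capped at 50% → 50%
Failure-to-pay penalty: 50% of €871,400 = €435,700
Penalty before surcharge: €435,700 + €6,320 = €442,020
Administrative surcharge: 30% of €442,020 = €132,606
Total penalty: €442,020 + €132,606 = €574,626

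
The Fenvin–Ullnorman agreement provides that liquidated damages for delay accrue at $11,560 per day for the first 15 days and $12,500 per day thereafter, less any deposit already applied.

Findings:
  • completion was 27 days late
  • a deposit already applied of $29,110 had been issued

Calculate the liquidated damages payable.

$294,290

First 15 days: 15 × $11,560 = $173,400
Remaining days: (27 − 15) × $12,500 = $150,000
Accrued per-day damages: $173,400 + $150,000 = $323,400
Less deposit already applied: $323,400 − $29,110 = $294,290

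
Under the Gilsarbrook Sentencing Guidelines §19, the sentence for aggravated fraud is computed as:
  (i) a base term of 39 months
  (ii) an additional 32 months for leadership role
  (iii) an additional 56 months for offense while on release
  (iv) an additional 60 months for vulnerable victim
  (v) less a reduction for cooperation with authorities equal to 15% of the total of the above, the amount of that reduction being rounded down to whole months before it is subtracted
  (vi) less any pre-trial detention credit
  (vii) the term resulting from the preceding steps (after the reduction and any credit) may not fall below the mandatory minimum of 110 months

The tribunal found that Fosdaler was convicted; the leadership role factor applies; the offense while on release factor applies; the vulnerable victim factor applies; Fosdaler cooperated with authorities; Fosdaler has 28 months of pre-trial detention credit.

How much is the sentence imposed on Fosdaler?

Sentence: 131 months

Leadership role enhancement: +32 months
Offense while on release enhancement: +56 months
Vulnerable victim enhancement: +60 months
Adjusted term: 39 months + 32 months + 56 months + 60 months = 187 months
Cooperation with authorities reduction: 15% of 187 months = 28 months (rounded down)
After reduction: 187 − 28 = 159 months
Less pre-trial detention credit: 159 months − 28 months = 131 months
Minimum 110 months: 131 months meets the minimum, no increase.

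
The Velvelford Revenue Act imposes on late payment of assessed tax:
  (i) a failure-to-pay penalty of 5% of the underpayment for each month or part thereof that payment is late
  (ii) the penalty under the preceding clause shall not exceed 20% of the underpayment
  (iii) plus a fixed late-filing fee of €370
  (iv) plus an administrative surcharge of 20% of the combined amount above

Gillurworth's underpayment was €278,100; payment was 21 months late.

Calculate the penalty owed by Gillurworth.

Accrued rate: 5% × 21 = 105%, capped at 20% → 20%
Failure-to-pay penalty: 20% of €278,100 = €55,620
Penalty before surcharge: €55,620 + €370 = €55,990
Administrative surcharge: 20% of €55,990 = €11,198
Total penalty: €55,990 + €11,198 = €67,188

€67,188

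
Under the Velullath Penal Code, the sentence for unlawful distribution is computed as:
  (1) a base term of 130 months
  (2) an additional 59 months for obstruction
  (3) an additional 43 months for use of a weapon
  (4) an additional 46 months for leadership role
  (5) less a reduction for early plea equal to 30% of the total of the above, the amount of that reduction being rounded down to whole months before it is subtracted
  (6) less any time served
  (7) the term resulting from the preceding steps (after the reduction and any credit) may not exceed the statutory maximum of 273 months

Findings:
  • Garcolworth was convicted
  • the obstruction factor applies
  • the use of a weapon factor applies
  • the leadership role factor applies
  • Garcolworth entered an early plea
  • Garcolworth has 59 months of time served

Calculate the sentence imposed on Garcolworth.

Obstruction enhancement: +59 months
Use of a weapon enhancement: +43 months
Leadership role enhancement: +46 months
Adjusted term: 130 months + 59 months + 43 months + 46 months = 278 months
Early plea reduction: 30% of 278 months = 83 months (rounded down)
After reduction: 278 − 83 = 195 months
Less time served: 195 months − 59 months = 136 months
Cap at 273 months: 136 months is within the cap, no reduction.

136 months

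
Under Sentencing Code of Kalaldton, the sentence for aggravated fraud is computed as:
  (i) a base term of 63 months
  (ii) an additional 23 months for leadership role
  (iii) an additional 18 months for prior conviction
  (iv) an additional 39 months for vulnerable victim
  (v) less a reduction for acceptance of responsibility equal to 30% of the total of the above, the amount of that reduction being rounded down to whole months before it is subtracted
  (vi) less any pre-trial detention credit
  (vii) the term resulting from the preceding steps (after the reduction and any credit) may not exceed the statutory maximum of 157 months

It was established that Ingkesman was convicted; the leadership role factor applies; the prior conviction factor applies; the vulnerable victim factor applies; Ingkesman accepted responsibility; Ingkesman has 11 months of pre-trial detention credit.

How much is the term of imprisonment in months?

90 months

Leadership role enhancement: +23 months
Prior conviction enhancement: +18 months
Vulnerable victim enhancement: +39 months
Adjusted term: 63 months + 23 months + 18 months + 39 months = 143 months
Acceptance of responsibility reduction: 30% of 143 months = 42 months (rounded down)
After reduction: 143 − 42 = 101 months
Less pre-trial detention credit: 101 months − 11 months = 90 months
Cap at 157 months: 90 months is within the cap, no reduction.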